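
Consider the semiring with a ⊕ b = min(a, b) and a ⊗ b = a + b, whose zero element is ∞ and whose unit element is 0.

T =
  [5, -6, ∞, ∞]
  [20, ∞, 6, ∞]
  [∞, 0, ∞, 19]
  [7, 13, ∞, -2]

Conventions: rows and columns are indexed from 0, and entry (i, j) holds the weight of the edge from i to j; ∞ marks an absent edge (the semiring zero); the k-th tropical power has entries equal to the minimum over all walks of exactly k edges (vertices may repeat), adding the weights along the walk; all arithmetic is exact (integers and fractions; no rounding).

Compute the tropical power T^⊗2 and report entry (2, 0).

T^⊗2:
  [10, -1, 0, ∞]
  [25, 6, ∞, 25]
  [20, 32, 6, 17]
  [5, 1, 19, -4]
Key observation: the optimum is the walk 2->1->0, with weight 0 + 20 = 20.
Optimal value attained by: walk 2->1->0.
Answer: (T^⊗2)[2][0] = 20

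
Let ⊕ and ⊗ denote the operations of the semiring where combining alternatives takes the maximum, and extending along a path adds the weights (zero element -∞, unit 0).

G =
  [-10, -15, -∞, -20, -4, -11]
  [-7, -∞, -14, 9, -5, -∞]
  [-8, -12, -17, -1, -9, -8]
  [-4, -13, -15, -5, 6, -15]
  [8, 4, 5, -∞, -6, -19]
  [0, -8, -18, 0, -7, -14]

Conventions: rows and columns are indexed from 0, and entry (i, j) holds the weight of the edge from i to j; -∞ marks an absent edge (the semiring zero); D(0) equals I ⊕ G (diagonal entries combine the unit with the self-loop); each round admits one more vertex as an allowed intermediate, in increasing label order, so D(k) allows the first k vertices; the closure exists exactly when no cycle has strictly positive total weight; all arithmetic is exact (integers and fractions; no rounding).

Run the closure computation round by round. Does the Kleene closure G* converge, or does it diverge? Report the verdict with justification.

D(0):
  [0, -15, -∞, -20, -4, -11]
  [-7, 0, -14, 9, -5, -∞]
  [-8, -12, 0, -1, -9, -8]
  [-4, -13, -15, 0, 6, -15]
  [8, 4, 5, -∞, 0, -19]
  [0, -8, -18, 0, -7, 0]
Detection: at round 1, diagonal entry (4, 4) turns strictly positive.
Key observation: the cycle 4->0->4 has total weight 8 + (-4), which is strictly positive.
Answer: DIVERGES — positive cycle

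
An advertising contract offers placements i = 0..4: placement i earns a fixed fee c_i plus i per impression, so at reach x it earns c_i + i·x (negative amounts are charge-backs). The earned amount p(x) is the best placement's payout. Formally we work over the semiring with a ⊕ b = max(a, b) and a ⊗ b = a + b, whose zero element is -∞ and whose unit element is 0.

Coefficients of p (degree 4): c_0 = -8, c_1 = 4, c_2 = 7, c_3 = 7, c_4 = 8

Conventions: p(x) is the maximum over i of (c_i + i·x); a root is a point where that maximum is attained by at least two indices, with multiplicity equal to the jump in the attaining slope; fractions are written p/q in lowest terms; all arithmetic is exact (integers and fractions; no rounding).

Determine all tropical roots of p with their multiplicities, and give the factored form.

hull edge (i=0, c=-8) to (i=1, c=4): slope 12, span 1
hull edge (i=1, c=4) to (i=2, c=7): slope 3, span 1
hull edge (i=2, c=7) to (i=4, c=8): slope 1/2, span 2
Factored form: p(x) = 8 ⊗ (x ⊕ (-12)) ⊗ (x ⊕ (-3)) ⊗ (x ⊕ (-1/2)) ⊗ (x ⊕ (-1/2))
Answer: roots = -12 (mult 1), -3 (mult 1), -1/2 (mult 2)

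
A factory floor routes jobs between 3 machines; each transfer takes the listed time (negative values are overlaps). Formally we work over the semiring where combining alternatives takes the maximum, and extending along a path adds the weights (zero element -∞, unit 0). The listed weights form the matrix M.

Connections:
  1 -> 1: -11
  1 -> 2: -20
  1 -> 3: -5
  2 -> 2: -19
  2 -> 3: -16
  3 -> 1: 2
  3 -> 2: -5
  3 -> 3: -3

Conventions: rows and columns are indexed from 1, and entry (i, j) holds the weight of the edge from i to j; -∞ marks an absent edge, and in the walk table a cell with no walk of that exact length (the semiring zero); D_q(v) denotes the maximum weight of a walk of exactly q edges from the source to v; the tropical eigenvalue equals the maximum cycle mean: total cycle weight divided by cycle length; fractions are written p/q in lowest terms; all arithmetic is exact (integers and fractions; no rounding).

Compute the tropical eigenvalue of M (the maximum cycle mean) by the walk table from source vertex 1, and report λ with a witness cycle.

q=0: [0, -∞, -∞]
q=1: [-11, -20, -5]
q=2: [-3, -10, -8]
q=3: [-6, -13, -8]
Optimal cycle mean attained by: cycle 1->3->1, total (-5) + 2, length 2.
Answer: λ = -3/2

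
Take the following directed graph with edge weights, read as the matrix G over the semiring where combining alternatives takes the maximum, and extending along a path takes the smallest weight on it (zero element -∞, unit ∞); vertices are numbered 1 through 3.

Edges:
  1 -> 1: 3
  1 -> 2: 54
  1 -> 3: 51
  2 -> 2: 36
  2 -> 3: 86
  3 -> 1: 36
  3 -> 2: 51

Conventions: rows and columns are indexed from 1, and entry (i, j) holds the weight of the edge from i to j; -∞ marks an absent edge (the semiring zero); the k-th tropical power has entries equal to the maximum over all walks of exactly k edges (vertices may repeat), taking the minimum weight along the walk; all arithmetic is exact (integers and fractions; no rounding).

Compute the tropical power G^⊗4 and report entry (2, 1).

G^⊗2:
  [36, 51, 54]
  [36, 51, 36]
  [3, 36, 51]
G^⊗3:
  [36, 51, 51]
  [36, 36, 51]
  [36, 51, 36]
G^⊗4:
  [36, 51, 51]
  [36, 51, 36]
  [36, 36, 51]
Key observation: the optimum is the walk 2->2->2->3->1, with weight 36 min 36 min 86 min 36 = 36.
Optimal value attained by: walk 2->2->2->3->1.
Answer: (G^⊗4)[2][1] = 36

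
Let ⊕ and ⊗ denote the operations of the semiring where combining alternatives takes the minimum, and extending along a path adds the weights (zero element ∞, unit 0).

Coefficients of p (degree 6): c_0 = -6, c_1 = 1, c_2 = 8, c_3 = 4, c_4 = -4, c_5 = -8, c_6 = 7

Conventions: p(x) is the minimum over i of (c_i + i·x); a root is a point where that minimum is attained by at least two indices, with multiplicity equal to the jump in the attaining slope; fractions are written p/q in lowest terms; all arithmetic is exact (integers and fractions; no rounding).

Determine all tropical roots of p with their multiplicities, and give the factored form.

hull edge (i=0, c=-6) to (i=5, c=-8): slope -2/5, span 5
hull edge (i=5, c=-8) to (i=6, c=7): slope 15, span 1
Factored form: p(x) = 7 ⊗ (x ⊕ (-15)) ⊗ (x ⊕ 2/5) ⊗ (x ⊕ 2/5) ⊗ (x ⊕ 2/5) ⊗ (x ⊕ 2/5) ⊗ (x ⊕ 2/5)
Answer: roots = -15 (mult 1), 2/5 (mult 5)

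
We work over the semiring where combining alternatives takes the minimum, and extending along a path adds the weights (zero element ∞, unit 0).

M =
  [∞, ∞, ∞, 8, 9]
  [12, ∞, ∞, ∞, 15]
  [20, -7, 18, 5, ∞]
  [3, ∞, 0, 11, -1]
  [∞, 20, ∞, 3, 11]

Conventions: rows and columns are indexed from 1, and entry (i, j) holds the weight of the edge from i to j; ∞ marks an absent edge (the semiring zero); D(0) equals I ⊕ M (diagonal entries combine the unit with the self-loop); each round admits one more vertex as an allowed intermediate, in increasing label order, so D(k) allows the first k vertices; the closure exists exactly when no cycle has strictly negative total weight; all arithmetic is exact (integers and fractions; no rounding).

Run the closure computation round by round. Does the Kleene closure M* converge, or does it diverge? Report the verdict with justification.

D(0):
  [0, ∞, ∞, 8, 9]
  [12, 0, ∞, ∞, 15]
  [20, -7, 0, 5, ∞]
  [3, ∞, 0, 0, -1]
  [∞, 20, ∞, 3, 0]
D(1):
  [0, ∞, ∞, 8, 9]
  [12, 0, ∞, 20, 15]
  [20, -7, 0, 5, 29]
  [3, ∞, 0, 0, -1]
  [∞, 20, ∞, 3, 0]
D(2):
  [0, ∞, ∞, 8, 9]
  [12, 0, ∞, 20, 15]
  [5, -7, 0, 5, 8]
  [3, ∞, 0, 0, -1]
  [32, 20, ∞, 3, 0]
D(3):
  [0, ∞, ∞, 8, 9]
  [12, 0, ∞, 20, 15]
  [5, -7, 0, 5, 8]
  [3, -7, 0, 0, -1]
  [32, 20, ∞, 3, 0]
D(4):
  [0, 1, 8, 8, 7]
  [12, 0, 20, 20, 15]
  [5, -7, 0, 5, 4]
  [3, -7, 0, 0, -1]
  [6, -4, 3, 3, 0]
D(5):
  [0, 1, 8, 8, 7]
  [12, 0, 18, 18, 15]
  [5, -7, 0, 5, 4]
  [3, -7, 0, 0, -1]
  [6, -4, 3, 3, 0]
Key observation: every diagonal entry stays at the unit through all rounds, so no improving cycle exists.
Answer: CONVERGES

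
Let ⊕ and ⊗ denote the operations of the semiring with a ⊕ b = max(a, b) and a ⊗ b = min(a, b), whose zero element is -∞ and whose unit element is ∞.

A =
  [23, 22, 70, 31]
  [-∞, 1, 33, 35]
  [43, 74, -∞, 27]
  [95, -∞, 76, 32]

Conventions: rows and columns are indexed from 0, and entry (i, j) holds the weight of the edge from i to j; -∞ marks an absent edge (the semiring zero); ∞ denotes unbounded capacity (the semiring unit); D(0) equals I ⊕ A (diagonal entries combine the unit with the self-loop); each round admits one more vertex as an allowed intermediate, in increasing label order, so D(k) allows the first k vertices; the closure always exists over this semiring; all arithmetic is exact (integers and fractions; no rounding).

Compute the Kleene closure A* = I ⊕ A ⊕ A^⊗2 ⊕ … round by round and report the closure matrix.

D(0):
  [∞, 22, 70, 31]
  [-∞, ∞, 33, 35]
  [43, 74, ∞, 27]
  [95, -∞, 76, ∞]
D(1):
  [∞, 22, 70, 31]
  [-∞, ∞, 33, 35]
  [43, 74, ∞, 31]
  [95, 22, 76, ∞]
D(2):
  [∞, 22, 70, 31]
  [-∞, ∞, 33, 35]
  [43, 74, ∞, 35]
  [95, 22, 76, ∞]
D(3):
  [∞, 70, 70, 35]
  [33, ∞, 33, 35]
  [43, 74, ∞, 35]
  [95, 74, 76, ∞]
D(4):
  [∞, 70, 70, 35]
  [35, ∞, 35, 35]
  [43, 74, ∞, 35]
  [95, 74, 76, ∞]
Answer: A* = [[∞, 70, 70, 35], [35, ∞, 35, 35], [43, 74, ∞, 35], [95, 74, 76, ∞]]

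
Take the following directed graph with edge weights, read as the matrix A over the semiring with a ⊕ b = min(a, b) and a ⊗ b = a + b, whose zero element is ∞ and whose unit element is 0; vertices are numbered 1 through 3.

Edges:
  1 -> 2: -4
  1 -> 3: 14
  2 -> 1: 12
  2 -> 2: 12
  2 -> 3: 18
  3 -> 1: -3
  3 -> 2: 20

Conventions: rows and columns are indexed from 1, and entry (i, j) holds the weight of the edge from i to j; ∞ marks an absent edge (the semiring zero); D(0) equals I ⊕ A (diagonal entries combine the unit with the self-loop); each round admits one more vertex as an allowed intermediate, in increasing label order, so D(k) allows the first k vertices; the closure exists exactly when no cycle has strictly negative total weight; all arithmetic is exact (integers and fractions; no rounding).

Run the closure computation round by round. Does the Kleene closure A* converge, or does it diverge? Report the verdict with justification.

D(0):
  [0, -4, 14]
  [12, 0, 18]
  [-3, 20, 0]
D(1):
  [0, -4, 14]
  [12, 0, 18]
  [-3, -7, 0]
D(2):
  [0, -4, 14]
  [12, 0, 18]
  [-3, -7, 0]
D(3):
  [0, -4, 14]
  [12, 0, 18]
  [-3, -7, 0]
Key observation: every diagonal entry stays at the unit through all rounds, so no improving cycle exists.
Answer: CONVERGES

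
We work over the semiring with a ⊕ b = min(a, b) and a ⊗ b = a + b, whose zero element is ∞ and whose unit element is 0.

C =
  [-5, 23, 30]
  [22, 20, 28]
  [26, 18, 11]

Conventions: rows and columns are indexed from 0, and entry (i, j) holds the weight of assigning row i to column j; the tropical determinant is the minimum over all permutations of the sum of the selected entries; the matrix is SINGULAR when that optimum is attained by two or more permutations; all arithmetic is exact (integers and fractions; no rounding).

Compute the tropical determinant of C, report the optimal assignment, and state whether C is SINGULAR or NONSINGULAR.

σ = (0, 1, 2): (-5) + 20 + 11 = 26
σ = (0, 2, 1): (-5) + 28 + 18 = 41
σ = (1, 0, 2): 23 + 22 + 11 = 56
σ = (1, 2, 0): 23 + 28 + 26 = 77
σ = (2, 0, 1): 30 + 22 + 18 = 70
σ = (2, 1, 0): 30 + 20 + 26 = 76
Optimal value attained by: σ = (0, 1, 2).
Answer: det⊕(C) = 26; verdict: NONSINGULAR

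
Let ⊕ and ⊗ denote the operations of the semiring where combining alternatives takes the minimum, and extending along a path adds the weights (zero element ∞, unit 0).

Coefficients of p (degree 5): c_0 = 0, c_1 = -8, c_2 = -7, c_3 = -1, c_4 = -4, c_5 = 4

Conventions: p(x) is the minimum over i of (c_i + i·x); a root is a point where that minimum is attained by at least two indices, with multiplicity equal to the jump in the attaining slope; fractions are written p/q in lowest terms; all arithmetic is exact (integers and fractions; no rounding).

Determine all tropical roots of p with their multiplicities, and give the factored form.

hull edge (i=0, c=0) to (i=1, c=-8): slope -8, span 1
hull edge (i=1, c=-8) to (i=2, c=-7): slope 1, span 1
hull edge (i=2, c=-7) to (i=4, c=-4): slope 3/2, span 2
hull edge (i=4, c=-4) to (i=5, c=4): slope 8, span 1
Factored form: p(x) = 4 ⊗ (x ⊕ (-8)) ⊗ (x ⊕ (-3/2)) ⊗ (x ⊕ (-3/2)) ⊗ (x ⊕ (-1)) ⊗ (x ⊕ 8)
Answer: roots = -8 (mult 1), -3/2 (mult 2), -1 (mult 1), 8 (mult 1)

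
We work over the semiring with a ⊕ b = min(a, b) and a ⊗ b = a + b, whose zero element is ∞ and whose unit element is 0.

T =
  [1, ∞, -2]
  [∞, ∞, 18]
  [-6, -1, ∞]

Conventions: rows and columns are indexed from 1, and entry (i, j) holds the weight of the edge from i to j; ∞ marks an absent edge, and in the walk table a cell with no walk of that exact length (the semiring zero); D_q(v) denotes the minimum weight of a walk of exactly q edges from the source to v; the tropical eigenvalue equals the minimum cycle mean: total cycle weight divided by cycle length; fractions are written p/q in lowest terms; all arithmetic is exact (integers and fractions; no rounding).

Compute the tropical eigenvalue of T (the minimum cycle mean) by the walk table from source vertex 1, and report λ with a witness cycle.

q=0: [0, ∞, ∞]
q=1: [1, ∞, -2]
q=2: [-8, -3, -1]
q=3: [-7, -2, -10]
Optimal cycle mean attained by: cycle 1->3->1, total (-2) + (-6), length 2.
Answer: λ = -4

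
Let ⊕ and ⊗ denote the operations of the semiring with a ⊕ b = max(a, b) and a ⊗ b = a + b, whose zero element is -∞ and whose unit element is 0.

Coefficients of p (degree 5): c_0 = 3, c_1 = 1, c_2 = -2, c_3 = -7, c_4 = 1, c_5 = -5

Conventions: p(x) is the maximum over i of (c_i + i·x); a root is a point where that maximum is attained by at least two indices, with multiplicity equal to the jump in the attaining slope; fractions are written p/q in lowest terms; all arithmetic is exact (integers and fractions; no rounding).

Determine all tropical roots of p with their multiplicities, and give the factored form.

hull edge (i=0, c=3) to (i=4, c=1): slope -1/2, span 4
hull edge (i=4, c=1) to (i=5, c=-5): slope -6, span 1
Factored form: p(x) = -5 ⊗ (x ⊕ 1/2) ⊗ (x ⊕ 1/2) ⊗ (x ⊕ 1/2) ⊗ (x ⊕ 1/2) ⊗ (x ⊕ 6)
Answer: roots = 1/2 (mult 4), 6 (mult 1)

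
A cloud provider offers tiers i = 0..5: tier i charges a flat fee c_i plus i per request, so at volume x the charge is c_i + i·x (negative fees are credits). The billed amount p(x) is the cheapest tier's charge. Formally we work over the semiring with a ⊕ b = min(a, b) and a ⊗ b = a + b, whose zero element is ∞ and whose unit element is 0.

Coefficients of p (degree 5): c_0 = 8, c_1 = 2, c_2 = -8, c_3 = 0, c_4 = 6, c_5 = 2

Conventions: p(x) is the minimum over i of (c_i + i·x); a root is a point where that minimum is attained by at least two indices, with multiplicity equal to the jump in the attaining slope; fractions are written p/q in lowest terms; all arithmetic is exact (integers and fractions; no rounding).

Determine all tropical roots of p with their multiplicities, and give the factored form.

hull edge (i=0, c=8) to (i=2, c=-8): slope -8, span 2
hull edge (i=2, c=-8) to (i=5, c=2): slope 10/3, span 3
Factored form: p(x) = 2 ⊗ (x ⊕ (-10/3)) ⊗ (x ⊕ (-10/3)) ⊗ (x ⊕ (-10/3)) ⊗ (x ⊕ 8) ⊗ (x ⊕ 8)
Answer: roots = -10/3 (mult 3), 8 (mult 2)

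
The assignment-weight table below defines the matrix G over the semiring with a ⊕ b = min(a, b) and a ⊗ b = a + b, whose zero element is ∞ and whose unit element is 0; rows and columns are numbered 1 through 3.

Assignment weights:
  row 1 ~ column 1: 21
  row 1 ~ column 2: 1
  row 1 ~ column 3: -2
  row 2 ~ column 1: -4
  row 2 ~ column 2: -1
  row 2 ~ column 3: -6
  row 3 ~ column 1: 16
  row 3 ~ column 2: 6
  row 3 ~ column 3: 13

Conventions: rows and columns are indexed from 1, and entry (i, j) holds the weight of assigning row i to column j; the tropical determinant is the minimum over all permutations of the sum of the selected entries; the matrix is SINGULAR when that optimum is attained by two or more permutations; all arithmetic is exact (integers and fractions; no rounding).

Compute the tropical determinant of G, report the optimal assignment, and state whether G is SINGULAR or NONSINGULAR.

σ = (1, 2, 3): 21 + (-1) + 13 = 33
σ = (1, 3, 2): 21 + (-6) + 6 = 21
σ = (2, 1, 3): 1 + (-4) + 13 = 10
σ = (2, 3, 1): 1 + (-6) + 16 = 11
σ = (3, 1, 2): (-2) + (-4) + 6 = 0
σ = (3, 2, 1): (-2) + (-1) + 16 = 13
Optimal value attained by: σ = (3, 1, 2).
Answer: det⊕(G) = 0; verdict: NONSINGULAR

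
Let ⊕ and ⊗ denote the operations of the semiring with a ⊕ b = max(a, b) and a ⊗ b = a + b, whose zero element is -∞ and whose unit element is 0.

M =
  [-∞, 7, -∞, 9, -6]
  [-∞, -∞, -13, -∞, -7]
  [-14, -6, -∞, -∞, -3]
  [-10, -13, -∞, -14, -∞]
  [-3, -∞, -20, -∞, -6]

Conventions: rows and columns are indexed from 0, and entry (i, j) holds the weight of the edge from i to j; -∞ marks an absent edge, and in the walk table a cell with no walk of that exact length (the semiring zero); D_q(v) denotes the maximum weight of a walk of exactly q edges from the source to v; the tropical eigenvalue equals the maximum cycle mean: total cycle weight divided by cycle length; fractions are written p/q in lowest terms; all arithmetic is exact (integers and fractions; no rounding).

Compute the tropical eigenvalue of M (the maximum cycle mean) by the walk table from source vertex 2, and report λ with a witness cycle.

q=0: [-∞, -∞, 0, -∞, -∞]
q=1: [-14, -6, -∞, -∞, -3]
q=2: [-6, -7, -19, -5, -9]
q=3: [-12, 1, -20, 3, -12]
q=4: [-7, -5, -12, -3, -6]
q=5: [-9, 0, -18, 2, -12]
Optimal cycle mean attained by: cycle 0->3->0, total 9 + (-10), length 2.
Answer: λ = -1/2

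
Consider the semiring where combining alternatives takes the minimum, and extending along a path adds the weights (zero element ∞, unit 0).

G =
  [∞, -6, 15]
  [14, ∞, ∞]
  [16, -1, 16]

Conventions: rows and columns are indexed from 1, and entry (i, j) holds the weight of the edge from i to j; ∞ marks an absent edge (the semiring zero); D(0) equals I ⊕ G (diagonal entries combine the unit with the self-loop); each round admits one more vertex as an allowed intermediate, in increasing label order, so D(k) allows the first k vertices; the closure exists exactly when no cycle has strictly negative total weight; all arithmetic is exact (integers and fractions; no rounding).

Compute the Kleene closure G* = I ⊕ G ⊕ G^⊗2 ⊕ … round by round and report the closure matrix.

D(0):
  [0, -6, 15]
  [14, 0, ∞]
  [16, -1, 0]
D(1):
  [0, -6, 15]
  [14, 0, 29]
  [16, -1, 0]
D(2):
  [0, -6, 15]
  [14, 0, 29]
  [13, -1, 0]
D(3):
  [0, -6, 15]
  [14, 0, 29]
  [13, -1, 0]
Answer: G* = [[0, -6, 15], [14, 0, 29], [13, -1, 0]]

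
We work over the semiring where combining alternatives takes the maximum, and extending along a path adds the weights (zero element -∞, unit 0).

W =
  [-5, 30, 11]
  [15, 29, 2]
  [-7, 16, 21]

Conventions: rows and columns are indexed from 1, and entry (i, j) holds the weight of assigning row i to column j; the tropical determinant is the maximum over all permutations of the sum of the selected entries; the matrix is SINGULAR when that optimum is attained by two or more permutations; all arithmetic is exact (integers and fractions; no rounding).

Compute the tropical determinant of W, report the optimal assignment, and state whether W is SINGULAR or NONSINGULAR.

σ = (1, 2, 3): (-5) + 29 + 21 = 45
σ = (1, 3, 2): (-5) + 2 + 16 = 13
σ = (2, 1, 3): 30 + 15 + 21 = 66
σ = (2, 3, 1): 30 + 2 + (-7) = 25
σ = (3, 1, 2): 11 + 15 + 16 = 42
σ = (3, 2, 1): 11 + 29 + (-7) = 33
Optimal value attained by: σ = (2, 1, 3).
Answer: det⊕(W) = 66; verdict: NONSINGULAR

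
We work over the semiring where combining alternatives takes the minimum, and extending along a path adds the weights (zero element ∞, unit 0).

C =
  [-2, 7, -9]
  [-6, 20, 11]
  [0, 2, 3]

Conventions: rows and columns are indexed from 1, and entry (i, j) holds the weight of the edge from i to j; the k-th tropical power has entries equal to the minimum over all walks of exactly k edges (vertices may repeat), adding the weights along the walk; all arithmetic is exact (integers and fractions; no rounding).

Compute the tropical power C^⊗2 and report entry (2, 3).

C^⊗2:
  [-9, -7, -11]
  [-8, 1, -15]
  [-4, 5, -9]
Key observation: the optimum is the walk 2->1->3, with weight (-6) + (-9) = -15.
Optimal value attained by: walk 2->1->3.
Answer: (C^⊗2)[2][3] = -15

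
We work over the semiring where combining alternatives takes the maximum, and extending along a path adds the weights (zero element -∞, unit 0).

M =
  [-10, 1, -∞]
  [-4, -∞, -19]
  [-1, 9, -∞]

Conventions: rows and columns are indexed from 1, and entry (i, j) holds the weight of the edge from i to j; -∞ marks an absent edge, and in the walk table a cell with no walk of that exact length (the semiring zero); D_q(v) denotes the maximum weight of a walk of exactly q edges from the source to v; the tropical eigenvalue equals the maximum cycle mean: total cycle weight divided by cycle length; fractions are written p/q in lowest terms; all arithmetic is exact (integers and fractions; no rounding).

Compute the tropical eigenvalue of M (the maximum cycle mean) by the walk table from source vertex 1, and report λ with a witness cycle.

q=0: [0, -∞, -∞]
q=1: [-10, 1, -∞]
q=2: [-3, -9, -18]
q=3: [-13, -2, -28]
Optimal cycle mean attained by: cycle 1->2->1, total 1 + (-4), length 2.
Answer: λ = -3/2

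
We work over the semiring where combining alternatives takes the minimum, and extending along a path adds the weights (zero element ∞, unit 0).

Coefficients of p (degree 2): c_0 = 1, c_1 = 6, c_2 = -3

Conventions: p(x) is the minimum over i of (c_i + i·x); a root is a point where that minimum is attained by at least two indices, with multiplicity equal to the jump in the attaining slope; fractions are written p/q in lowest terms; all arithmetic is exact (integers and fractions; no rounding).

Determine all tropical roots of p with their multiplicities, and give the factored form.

hull edge (i=0, c=1) to (i=2, c=-3): slope -2, span 2
Factored form: p(x) = -3 ⊗ (x ⊕ 2) ⊗ (x ⊕ 2)
Answer: roots = 2 (mult 2)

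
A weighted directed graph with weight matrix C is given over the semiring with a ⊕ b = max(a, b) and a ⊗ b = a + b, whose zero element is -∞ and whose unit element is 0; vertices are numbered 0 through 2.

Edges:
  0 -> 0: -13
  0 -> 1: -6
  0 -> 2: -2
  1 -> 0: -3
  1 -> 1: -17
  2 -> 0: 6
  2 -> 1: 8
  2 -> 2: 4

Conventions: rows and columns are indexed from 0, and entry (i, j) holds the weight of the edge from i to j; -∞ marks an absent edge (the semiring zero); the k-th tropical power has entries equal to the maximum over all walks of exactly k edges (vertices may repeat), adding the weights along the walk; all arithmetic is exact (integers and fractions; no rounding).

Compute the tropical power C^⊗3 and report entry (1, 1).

C^⊗2:
  [4, 6, 2]
  [-16, -9, -5]
  [10, 12, 8]
C^⊗3:
  [8, 10, 6]
  [1, 3, -1]
  [14, 16, 12]
Key observation: the optimum is the walk 1->0->2->1, with weight (-3) + (-2) + 8 = 3.
Optimal value attained by: walk 1->0->2->1.
Answer: (C^⊗3)[1][1] = 3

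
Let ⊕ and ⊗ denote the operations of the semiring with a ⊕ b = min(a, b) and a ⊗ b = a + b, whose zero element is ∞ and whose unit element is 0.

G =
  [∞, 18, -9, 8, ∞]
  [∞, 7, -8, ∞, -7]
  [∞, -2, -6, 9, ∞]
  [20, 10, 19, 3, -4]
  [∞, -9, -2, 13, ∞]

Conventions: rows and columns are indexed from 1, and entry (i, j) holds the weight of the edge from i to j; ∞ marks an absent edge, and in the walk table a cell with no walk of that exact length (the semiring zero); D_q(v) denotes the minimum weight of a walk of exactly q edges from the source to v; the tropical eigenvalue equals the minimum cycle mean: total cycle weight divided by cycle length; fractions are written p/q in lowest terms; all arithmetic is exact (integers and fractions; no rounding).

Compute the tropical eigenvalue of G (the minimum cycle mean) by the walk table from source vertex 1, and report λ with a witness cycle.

q=0: [0, ∞, ∞, ∞, ∞]
q=1: [∞, 18, -9, 8, ∞]
q=2: [28, -11, -15, 0, 4]
q=3: [20, -17, -21, -6, -18]
q=4: [14, -27, -27, -12, -24]
q=5: [8, -33, -35, -18, -34]
Optimal cycle mean attained by: cycle 2->5->2, total (-7) + (-9), length 2.
Answer: λ = -8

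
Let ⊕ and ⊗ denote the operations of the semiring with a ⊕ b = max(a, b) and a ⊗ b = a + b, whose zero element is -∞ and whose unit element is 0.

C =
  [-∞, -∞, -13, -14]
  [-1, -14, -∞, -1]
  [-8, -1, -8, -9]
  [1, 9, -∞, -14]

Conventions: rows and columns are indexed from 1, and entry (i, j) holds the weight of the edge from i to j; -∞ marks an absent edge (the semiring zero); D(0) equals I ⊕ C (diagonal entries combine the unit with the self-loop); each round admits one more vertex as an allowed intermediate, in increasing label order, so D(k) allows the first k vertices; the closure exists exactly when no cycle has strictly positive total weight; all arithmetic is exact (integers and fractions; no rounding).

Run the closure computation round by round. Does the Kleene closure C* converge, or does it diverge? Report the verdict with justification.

D(0):
  [0, -∞, -13, -14]
  [-1, 0, -∞, -1]
  [-8, -1, 0, -9]
  [1, 9, -∞, 0]
D(1):
  [0, -∞, -13, -14]
  [-1, 0, -14, -1]
  [-8, -1, 0, -9]
  [1, 9, -12, 0]
Detection: at round 2, diagonal entry (4, 4) turns strictly positive.
Key observation: the cycle 4->2->4 has total weight 9 + (-1), which is strictly positive.
Answer: DIVERGES — positive cycle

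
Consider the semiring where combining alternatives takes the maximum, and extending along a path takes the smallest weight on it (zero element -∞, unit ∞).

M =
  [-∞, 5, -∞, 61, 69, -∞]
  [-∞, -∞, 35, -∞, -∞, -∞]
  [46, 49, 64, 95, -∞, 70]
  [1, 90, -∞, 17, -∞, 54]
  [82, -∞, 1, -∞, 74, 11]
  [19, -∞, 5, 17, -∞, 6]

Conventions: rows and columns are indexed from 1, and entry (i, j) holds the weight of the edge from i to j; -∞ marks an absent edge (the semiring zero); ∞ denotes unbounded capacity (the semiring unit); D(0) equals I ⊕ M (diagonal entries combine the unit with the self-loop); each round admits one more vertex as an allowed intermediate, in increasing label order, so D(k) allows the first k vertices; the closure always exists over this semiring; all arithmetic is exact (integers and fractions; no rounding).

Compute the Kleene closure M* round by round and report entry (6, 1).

D(0):
  [∞, 5, -∞, 61, 69, -∞]
  [-∞, ∞, 35, -∞, -∞, -∞]
  [46, 49, ∞, 95, -∞, 70]
  [1, 90, -∞, ∞, -∞, 54]
  [82, -∞, 1, -∞, ∞, 11]
  [19, -∞, 5, 17, -∞, ∞]
D(1):
  [∞, 5, -∞, 61, 69, -∞]
  [-∞, ∞, 35, -∞, -∞, -∞]
  [46, 49, ∞, 95, 46, 70]
  [1, 90, -∞, ∞, 1, 54]
  [82, 5, 1, 61, ∞, 11]
  [19, 5, 5, 19, 19, ∞]
D(2):
  [∞, 5, 5, 61, 69, -∞]
  [-∞, ∞, 35, -∞, -∞, -∞]
  [46, 49, ∞, 95, 46, 70]
  [1, 90, 35, ∞, 1, 54]
  [82, 5, 5, 61, ∞, 11]
  [19, 5, 5, 19, 19, ∞]
D(3):
  [∞, 5, 5, 61, 69, 5]
  [35, ∞, 35, 35, 35, 35]
  [46, 49, ∞, 95, 46, 70]
  [35, 90, 35, ∞, 35, 54]
  [82, 5, 5, 61, ∞, 11]
  [19, 5, 5, 19, 19, ∞]
D(4):
  [∞, 61, 35, 61, 69, 54]
  [35, ∞, 35, 35, 35, 35]
  [46, 90, ∞, 95, 46, 70]
  [35, 90, 35, ∞, 35, 54]
  [82, 61, 35, 61, ∞, 54]
  [19, 19, 19, 19, 19, ∞]
D(5):
  [∞, 61, 35, 61, 69, 54]
  [35, ∞, 35, 35, 35, 35]
  [46, 90, ∞, 95, 46, 70]
  [35, 90, 35, ∞, 35, 54]
  [82, 61, 35, 61, ∞, 54]
  [19, 19, 19, 19, 19, ∞]
D(6):
  [∞, 61, 35, 61, 69, 54]
  [35, ∞, 35, 35, 35, 35]
  [46, 90, ∞, 95, 46, 70]
  [35, 90, 35, ∞, 35, 54]
  [82, 61, 35, 61, ∞, 54]
  [19, 19, 19, 19, 19, ∞]
Answer: M*[6][1] = 19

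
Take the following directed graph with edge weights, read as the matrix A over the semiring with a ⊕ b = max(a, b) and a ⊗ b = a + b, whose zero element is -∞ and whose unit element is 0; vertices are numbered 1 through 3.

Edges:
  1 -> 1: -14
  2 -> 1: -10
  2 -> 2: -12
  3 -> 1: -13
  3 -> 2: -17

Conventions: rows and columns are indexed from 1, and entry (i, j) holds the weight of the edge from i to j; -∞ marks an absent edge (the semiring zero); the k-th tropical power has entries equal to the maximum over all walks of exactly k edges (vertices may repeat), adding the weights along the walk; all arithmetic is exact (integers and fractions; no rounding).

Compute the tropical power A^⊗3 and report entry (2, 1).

A^⊗2:
  [-28, -∞, -∞]
  [-22, -24, -∞]
  [-27, -29, -∞]
A^⊗3:
  [-42, -∞, -∞]
  [-34, -36, -∞]
  [-39, -41, -∞]
Key observation: the optimum is the walk 2->2->2->1, with weight (-12) + (-12) + (-10) = -34.
Optimal value attained by: walk 2->2->2->1.
Answer: (A^⊗3)[2][1] = -34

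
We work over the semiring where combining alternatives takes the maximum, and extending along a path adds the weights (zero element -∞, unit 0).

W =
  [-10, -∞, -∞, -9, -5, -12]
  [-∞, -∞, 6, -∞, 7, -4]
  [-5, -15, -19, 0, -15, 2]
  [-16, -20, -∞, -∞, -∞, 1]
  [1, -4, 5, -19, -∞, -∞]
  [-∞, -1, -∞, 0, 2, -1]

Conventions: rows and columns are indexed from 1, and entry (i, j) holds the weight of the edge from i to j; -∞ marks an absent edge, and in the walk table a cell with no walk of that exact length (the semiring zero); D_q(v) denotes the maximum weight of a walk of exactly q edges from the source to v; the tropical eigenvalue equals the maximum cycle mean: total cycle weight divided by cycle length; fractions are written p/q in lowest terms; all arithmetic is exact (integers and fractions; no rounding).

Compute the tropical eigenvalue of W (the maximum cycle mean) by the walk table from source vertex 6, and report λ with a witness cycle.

q=0: [-∞, -∞, -∞, -∞, -∞, 0]
q=1: [-∞, -1, -∞, 0, 2, -1]
q=2: [3, -2, 7, -1, 6, 1]
q=3: [7, 2, 11, 7, 5, 9]
q=4: [6, 8, 10, 11, 11, 13]
q=5: [12, 12, 16, 13, 15, 12]
q=6: [16, 11, 20, 16, 19, 18]
Optimal cycle mean attained by: cycle 2->5->3->6->2, total 7 + 5 + 2 + (-1), length 4.
Answer: λ = 13/4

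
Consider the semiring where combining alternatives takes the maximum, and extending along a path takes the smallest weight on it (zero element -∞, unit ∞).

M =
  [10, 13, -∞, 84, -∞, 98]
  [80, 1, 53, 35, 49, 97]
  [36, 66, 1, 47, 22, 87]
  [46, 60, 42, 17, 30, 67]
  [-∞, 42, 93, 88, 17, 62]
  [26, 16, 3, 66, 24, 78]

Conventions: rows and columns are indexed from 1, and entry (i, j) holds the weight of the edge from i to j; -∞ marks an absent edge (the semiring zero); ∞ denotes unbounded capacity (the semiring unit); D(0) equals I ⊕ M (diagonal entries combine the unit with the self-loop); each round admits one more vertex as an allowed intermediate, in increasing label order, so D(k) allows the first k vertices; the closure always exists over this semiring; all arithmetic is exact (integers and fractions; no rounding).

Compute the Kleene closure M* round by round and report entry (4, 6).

D(0):
  [∞, 13, -∞, 84, -∞, 98]
  [80, ∞, 53, 35, 49, 97]
  [36, 66, ∞, 47, 22, 87]
  [46, 60, 42, ∞, 30, 67]
  [-∞, 42, 93, 88, ∞, 62]
  [26, 16, 3, 66, 24, ∞]
D(1):
  [∞, 13, -∞, 84, -∞, 98]
  [80, ∞, 53, 80, 49, 97]
  [36, 66, ∞, 47, 22, 87]
  [46, 60, 42, ∞, 30, 67]
  [-∞, 42, 93, 88, ∞, 62]
  [26, 16, 3, 66, 24, ∞]
D(2):
  [∞, 13, 13, 84, 13, 98]
  [80, ∞, 53, 80, 49, 97]
  [66, 66, ∞, 66, 49, 87]
  [60, 60, 53, ∞, 49, 67]
  [42, 42, 93, 88, ∞, 62]
  [26, 16, 16, 66, 24, ∞]
D(3):
  [∞, 13, 13, 84, 13, 98]
  [80, ∞, 53, 80, 49, 97]
  [66, 66, ∞, 66, 49, 87]
  [60, 60, 53, ∞, 49, 67]
  [66, 66, 93, 88, ∞, 87]
  [26, 16, 16, 66, 24, ∞]
D(4):
  [∞, 60, 53, 84, 49, 98]
  [80, ∞, 53, 80, 49, 97]
  [66, 66, ∞, 66, 49, 87]
  [60, 60, 53, ∞, 49, 67]
  [66, 66, 93, 88, ∞, 87]
  [60, 60, 53, 66, 49, ∞]
D(5):
  [∞, 60, 53, 84, 49, 98]
  [80, ∞, 53, 80, 49, 97]
  [66, 66, ∞, 66, 49, 87]
  [60, 60, 53, ∞, 49, 67]
  [66, 66, 93, 88, ∞, 87]
  [60, 60, 53, 66, 49, ∞]
D(6):
  [∞, 60, 53, 84, 49, 98]
  [80, ∞, 53, 80, 49, 97]
  [66, 66, ∞, 66, 49, 87]
  [60, 60, 53, ∞, 49, 67]
  [66, 66, 93, 88, ∞, 87]
  [60, 60, 53, 66, 49, ∞]
Answer: M*[4][6] = 67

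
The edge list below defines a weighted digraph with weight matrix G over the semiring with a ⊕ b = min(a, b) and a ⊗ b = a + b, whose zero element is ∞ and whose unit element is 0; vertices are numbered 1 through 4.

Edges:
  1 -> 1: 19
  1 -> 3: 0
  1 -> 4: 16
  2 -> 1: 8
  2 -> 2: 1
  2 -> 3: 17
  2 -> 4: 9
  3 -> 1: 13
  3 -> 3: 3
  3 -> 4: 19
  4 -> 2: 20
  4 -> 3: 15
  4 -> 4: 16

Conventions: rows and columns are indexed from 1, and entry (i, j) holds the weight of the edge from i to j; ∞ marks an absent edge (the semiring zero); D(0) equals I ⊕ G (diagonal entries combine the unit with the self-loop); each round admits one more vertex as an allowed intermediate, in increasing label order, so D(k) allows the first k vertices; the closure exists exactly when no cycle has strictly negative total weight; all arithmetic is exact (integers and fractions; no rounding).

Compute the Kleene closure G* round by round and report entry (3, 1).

D(0):
  [0, ∞, 0, 16]
  [8, 0, 17, 9]
  [13, ∞, 0, 19]
  [∞, 20, 15, 0]
D(1):
  [0, ∞, 0, 16]
  [8, 0, 8, 9]
  [13, ∞, 0, 19]
  [∞, 20, 15, 0]
D(2):
  [0, ∞, 0, 16]
  [8, 0, 8, 9]
  [13, ∞, 0, 19]
  [28, 20, 15, 0]
D(3):
  [0, ∞, 0, 16]
  [8, 0, 8, 9]
  [13, ∞, 0, 19]
  [28, 20, 15, 0]
D(4):
  [0, 36, 0, 16]
  [8, 0, 8, 9]
  [13, 39, 0, 19]
  [28, 20, 15, 0]
Answer: G*[3][1] = 13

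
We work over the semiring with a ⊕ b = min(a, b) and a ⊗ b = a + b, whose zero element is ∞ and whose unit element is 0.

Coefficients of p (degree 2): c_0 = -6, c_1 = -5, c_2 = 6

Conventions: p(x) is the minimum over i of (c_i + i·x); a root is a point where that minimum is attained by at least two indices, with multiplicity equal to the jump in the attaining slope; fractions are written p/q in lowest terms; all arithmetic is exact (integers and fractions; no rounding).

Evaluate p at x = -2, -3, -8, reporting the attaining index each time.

p(-2) = min(-6+0·(-2)=-6, -5+1·(-2)=-7, 6+2·(-2)=2) = -7 (attained by i=1)
p(-3) = min(-6+0·(-3)=-6, -5+1·(-3)=-8, 6+2·(-3)=0) = -8 (attained by i=1)
p(-8) = min(-6+0·(-8)=-6, -5+1·(-8)=-13, 6+2·(-8)=-10) = -13 (attained by i=1)
Answer: p(-2) = -7; p(-3) = -8; p(-8) = -13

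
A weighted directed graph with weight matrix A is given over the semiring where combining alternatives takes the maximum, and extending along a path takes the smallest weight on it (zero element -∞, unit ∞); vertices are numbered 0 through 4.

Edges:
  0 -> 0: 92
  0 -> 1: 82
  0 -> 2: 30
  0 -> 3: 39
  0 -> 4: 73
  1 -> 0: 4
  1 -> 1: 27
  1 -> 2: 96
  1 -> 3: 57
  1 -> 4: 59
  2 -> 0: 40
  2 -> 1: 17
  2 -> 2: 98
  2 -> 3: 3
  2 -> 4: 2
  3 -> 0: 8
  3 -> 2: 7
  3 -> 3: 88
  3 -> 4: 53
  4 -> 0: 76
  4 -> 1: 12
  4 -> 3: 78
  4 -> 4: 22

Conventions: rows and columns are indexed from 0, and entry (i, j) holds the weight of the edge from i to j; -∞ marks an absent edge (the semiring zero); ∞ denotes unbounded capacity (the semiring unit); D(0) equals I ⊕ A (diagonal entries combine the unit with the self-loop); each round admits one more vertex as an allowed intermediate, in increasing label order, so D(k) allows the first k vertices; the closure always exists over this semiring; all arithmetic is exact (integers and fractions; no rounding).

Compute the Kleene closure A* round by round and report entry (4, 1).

D(0):
  [∞, 82, 30, 39, 73]
  [4, ∞, 96, 57, 59]
  [40, 17, ∞, 3, 2]
  [8, -∞, 7, ∞, 53]
  [76, 12, -∞, 78, ∞]
D(1):
  [∞, 82, 30, 39, 73]
  [4, ∞, 96, 57, 59]
  [40, 40, ∞, 39, 40]
  [8, 8, 8, ∞, 53]
  [76, 76, 30, 78, ∞]
D(2):
  [∞, 82, 82, 57, 73]
  [4, ∞, 96, 57, 59]
  [40, 40, ∞, 40, 40]
  [8, 8, 8, ∞, 53]
  [76, 76, 76, 78, ∞]
D(3):
  [∞, 82, 82, 57, 73]
  [40, ∞, 96, 57, 59]
  [40, 40, ∞, 40, 40]
  [8, 8, 8, ∞, 53]
  [76, 76, 76, 78, ∞]
D(4):
  [∞, 82, 82, 57, 73]
  [40, ∞, 96, 57, 59]
  [40, 40, ∞, 40, 40]
  [8, 8, 8, ∞, 53]
  [76, 76, 76, 78, ∞]
D(5):
  [∞, 82, 82, 73, 73]
  [59, ∞, 96, 59, 59]
  [40, 40, ∞, 40, 40]
  [53, 53, 53, ∞, 53]
  [76, 76, 76, 78, ∞]
Answer: A*[4][1] = 76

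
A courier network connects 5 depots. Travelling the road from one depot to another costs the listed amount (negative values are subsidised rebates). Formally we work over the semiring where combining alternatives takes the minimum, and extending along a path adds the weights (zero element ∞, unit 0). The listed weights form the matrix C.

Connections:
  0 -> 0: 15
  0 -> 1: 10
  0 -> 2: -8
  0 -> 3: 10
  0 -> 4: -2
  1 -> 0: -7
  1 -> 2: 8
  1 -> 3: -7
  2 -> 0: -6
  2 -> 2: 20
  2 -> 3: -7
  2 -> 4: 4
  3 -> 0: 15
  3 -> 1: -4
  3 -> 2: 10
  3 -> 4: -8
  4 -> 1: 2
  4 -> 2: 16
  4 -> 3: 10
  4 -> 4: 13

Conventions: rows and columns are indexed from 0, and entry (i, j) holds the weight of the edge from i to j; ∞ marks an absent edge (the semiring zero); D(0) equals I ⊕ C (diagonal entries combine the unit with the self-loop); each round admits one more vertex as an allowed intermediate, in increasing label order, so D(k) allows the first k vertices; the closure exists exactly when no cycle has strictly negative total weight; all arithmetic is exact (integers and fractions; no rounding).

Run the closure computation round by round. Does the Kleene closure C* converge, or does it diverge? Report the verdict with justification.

D(0):
  [0, 10, -8, 10, -2]
  [-7, 0, 8, -7, ∞]
  [-6, ∞, 0, -7, 4]
  [15, -4, 10, 0, -8]
  [∞, 2, 16, 10, 0]
Detection: at round 1, diagonal entry (2, 2) turns strictly negative.
Key observation: the cycle 2->0->2 has total weight (-6) + (-8), which is strictly negative.
Answer: DIVERGES — negative cycle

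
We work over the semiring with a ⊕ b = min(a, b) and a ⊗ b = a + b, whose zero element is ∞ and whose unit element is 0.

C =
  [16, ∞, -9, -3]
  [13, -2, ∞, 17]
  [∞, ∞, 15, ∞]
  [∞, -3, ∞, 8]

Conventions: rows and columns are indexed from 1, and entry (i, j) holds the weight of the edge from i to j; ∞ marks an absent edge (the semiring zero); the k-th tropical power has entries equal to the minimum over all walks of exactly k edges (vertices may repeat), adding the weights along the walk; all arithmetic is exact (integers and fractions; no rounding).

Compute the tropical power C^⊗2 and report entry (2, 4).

C^⊗2:
  [32, -6, 6, 5]
  [11, -4, 4, 10]
  [∞, ∞, 30, ∞]
  [10, -5, ∞, 14]
Key observation: the optimum is the walk 2->1->4, with weight 13 + (-3) = 10.
Optimal value attained by: walk 2->1->4.
Answer: (C^⊗2)[2][4] = 10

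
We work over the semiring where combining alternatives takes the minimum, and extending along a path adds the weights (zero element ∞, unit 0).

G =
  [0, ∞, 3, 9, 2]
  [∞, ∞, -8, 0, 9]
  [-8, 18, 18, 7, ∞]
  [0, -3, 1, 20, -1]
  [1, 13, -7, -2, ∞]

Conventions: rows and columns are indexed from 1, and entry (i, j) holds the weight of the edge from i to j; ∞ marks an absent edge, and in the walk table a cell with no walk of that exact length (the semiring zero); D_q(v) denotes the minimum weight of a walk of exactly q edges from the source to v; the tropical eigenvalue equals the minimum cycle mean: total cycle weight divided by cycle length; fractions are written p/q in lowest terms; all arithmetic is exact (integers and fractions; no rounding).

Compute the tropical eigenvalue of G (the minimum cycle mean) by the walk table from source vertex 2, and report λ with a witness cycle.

q=0: [∞, 0, ∞, ∞, ∞]
q=1: [∞, ∞, -8, 0, 9]
q=2: [-16, -3, 1, -1, -1]
q=3: [-16, -4, -13, -7, -14]
q=4: [-21, -10, -21, -16, -14]
q=5: [-29, -19, -21, -16, -19]
Optimal cycle mean attained by: cycle 1->5->3->1, total 2 + (-7) + (-8), length 3.
Answer: λ = -13/3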